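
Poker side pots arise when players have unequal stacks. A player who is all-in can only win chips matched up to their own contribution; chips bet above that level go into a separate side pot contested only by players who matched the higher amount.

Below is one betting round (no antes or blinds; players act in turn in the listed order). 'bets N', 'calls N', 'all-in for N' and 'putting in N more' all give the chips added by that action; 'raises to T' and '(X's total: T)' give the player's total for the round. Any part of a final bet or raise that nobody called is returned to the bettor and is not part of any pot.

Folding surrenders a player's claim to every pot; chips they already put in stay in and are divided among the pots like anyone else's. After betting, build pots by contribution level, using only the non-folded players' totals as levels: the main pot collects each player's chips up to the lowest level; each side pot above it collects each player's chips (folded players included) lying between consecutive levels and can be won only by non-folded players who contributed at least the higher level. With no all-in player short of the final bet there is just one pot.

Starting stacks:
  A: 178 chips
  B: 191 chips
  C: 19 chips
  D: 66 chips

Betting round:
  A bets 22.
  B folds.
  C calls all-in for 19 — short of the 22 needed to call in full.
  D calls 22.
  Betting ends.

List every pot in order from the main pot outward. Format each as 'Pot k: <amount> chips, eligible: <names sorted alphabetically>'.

Contributions: A=22, C=19, D=22
Folded: B
Pot levels (distinct totals of non-folded players): 19, 22
Layer 1-19: 19 each from A, C, D = 19*3 = 57 chips; eligible A, C, D
Layer 20-22: 3 each from A, D = 3*2 = 6 chips; eligible A, D

Pot 1: 57 chips, eligible: A, C, D
Pot 2: 6 chips, eligible: A, D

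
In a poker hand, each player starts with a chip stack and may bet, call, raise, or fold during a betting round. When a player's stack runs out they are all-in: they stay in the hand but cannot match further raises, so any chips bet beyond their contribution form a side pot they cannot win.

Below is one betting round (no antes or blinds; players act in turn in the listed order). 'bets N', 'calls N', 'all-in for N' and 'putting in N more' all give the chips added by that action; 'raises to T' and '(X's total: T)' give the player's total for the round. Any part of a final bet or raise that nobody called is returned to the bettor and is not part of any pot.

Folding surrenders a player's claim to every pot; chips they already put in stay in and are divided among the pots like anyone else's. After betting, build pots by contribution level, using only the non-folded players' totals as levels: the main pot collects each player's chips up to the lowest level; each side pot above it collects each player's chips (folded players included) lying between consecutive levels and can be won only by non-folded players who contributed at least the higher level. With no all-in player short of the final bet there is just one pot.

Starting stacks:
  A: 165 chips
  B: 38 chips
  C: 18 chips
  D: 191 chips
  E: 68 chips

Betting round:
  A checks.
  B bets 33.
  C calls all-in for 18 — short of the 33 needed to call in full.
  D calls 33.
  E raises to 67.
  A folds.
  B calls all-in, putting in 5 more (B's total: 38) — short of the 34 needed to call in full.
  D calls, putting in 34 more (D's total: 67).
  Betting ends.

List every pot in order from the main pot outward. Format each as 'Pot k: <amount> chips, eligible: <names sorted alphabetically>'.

Pot 1: 72 chips, eligible: B, C, D, E
Pot 2: 60 chips, eligible: B, D, E
Pot 3: 58 chips, eligible: D, E

Derivation:
Contributions: B=38, C=18, D=67, E=67
Folded: A
Pot levels (distinct totals of non-folded players): 18, 38, 67
Layer 1-18: 18 each from B, C, D, E = 18*4 = 72 chips; eligible B, C, D, E
Layer 19-38: 20 each from B, D, E = 20*3 = 60 chips; eligible B, D, E
Layer 39-67: 29 each from D, E = 29*2 = 58 chips; eligible D, E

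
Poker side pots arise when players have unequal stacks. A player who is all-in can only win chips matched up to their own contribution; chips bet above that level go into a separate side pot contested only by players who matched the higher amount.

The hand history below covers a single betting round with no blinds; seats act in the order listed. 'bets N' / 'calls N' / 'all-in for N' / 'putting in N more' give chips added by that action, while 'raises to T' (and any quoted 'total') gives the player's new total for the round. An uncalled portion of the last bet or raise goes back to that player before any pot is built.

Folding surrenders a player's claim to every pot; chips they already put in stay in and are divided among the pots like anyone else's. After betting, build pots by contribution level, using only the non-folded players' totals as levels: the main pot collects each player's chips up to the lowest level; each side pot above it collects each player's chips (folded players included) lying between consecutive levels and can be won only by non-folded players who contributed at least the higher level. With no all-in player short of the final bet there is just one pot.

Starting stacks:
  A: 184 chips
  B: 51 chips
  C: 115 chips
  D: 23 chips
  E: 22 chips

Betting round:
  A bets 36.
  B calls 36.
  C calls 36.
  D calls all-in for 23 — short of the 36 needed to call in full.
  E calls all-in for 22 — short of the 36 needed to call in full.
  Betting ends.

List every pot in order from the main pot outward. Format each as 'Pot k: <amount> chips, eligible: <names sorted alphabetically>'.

Contributions: A=36, B=36, C=36, D=23, E=22
Pot levels (distinct totals of non-folded players): 22, 23, 36
Layer 1-22: 22 each from A, B, C, D, E = 22*5 = 110 chips; eligible A, B, C, D, E
Layer 23-23: 1 each from A, B, C, D = 1*4 = 4 chips; eligible A, B, C, D
Layer 24-36: 13 each from A, B, C = 13*3 = 39 chips; eligible A, B, C

Pot 1: 110 chips, eligible: A, B, C, D, E
Pot 2: 4 chips, eligible: A, B, C, D
Pot 3: 39 chips, eligible: A, B, C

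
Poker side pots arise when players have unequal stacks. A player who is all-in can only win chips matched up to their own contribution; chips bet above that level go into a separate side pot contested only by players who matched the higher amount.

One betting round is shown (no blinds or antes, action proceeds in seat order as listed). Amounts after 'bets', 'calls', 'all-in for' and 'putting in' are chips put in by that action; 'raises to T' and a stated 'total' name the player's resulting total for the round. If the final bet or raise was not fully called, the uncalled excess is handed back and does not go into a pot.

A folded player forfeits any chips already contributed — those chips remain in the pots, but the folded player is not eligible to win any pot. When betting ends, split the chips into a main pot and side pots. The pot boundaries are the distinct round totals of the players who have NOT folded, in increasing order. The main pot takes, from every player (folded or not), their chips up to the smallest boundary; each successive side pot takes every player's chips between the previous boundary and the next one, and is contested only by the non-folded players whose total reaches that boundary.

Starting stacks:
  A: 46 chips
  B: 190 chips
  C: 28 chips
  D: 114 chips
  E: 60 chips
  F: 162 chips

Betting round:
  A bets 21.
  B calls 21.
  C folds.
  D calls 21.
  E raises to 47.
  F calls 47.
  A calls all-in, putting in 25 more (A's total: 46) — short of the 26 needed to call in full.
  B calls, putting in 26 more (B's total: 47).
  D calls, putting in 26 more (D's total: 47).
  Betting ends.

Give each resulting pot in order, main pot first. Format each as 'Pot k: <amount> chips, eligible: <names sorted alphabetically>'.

Pot 1: 230 chips, eligible: A, B, D, E, F
Pot 2: 4 chips, eligible: B, D, E, F

Derivation:
Contributions: A=46, B=47, D=47, E=47, F=47
Folded: C
Pot levels (distinct totals of non-folded players): 46, 47
Layer 1-46: 46 each from A, B, D, E, F = 46*5 = 230 chips; eligible A, B, D, E, F
Layer 47-47: 1 each from B, D, E, F = 1*4 = 4 chips; eligible B, D, E, F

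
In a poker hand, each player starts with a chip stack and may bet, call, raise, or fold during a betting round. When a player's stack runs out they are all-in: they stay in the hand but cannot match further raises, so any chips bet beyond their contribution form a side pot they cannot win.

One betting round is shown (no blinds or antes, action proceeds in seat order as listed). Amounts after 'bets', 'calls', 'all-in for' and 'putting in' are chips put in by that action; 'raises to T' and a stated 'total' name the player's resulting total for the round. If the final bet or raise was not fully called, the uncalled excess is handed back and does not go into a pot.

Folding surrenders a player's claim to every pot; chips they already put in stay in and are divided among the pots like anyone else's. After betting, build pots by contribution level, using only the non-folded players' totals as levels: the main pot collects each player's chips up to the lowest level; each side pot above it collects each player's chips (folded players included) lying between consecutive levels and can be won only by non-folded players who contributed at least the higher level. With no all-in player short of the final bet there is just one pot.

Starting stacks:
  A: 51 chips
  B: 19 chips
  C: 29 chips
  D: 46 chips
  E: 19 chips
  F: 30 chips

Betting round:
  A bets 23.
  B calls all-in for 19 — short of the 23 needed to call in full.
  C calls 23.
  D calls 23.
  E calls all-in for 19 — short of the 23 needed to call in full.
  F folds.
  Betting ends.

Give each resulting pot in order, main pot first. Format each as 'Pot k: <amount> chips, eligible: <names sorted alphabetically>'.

Pot 1: 95 chips, eligible: A, B, C, D, E
Pot 2: 12 chips, eligible: A, C, D

Derivation:
Contributions: A=23, B=19, C=23, D=23, E=19
Folded: F
Pot levels (distinct totals of non-folded players): 19, 23
Layer 1-19: 19 each from A, B, C, D, E = 19*5 = 95 chips; eligible A, B, C, D, E
Layer 20-23: 4 each from A, C, D = 4*3 = 12 chips; eligible A, C, D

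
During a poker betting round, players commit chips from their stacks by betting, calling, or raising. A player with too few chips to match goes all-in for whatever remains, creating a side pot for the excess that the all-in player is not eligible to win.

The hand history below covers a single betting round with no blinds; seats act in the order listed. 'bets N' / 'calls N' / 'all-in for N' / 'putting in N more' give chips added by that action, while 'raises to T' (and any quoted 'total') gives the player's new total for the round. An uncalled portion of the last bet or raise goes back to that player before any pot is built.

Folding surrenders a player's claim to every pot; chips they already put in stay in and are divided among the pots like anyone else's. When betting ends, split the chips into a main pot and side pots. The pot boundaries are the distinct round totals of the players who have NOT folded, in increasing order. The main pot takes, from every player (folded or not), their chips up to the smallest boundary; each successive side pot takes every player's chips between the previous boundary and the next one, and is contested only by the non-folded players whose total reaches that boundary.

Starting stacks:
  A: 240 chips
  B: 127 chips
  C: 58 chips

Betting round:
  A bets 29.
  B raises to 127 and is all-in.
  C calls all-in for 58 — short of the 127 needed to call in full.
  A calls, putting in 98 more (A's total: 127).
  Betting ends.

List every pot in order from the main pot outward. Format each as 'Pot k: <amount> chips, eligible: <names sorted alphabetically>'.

Pot 1: 174 chips, eligible: A, B, C
Pot 2: 138 chips, eligible: A, B

Derivation:
Contributions: A=127, B=127, C=58
Pot levels (distinct totals of non-folded players): 58, 127
Layer 1-58: 58 each from A, B, C = 58*3 = 174 chips; eligible A, B, C
Layer 59-127: 69 each from A, B = 69*2 = 138 chips; eligible A, B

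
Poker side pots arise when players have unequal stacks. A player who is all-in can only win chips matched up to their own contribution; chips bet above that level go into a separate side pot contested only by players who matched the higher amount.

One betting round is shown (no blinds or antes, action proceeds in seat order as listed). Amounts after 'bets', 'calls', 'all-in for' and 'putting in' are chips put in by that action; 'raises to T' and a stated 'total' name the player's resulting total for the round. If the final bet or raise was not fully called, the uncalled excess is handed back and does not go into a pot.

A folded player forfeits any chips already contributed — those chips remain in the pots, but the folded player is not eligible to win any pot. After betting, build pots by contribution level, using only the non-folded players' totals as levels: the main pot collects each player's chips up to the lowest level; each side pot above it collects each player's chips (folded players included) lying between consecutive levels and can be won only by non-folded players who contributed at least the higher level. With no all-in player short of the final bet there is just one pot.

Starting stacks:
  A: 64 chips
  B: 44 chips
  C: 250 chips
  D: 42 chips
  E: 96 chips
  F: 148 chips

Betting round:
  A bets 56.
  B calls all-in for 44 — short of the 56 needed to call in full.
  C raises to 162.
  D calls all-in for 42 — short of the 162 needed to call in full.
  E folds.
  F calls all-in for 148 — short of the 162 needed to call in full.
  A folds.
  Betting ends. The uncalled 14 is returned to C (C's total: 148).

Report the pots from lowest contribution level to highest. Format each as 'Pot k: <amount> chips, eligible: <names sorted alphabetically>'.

Contributions (after 14 returned to C): A=56, B=44, C=148, D=42, F=148
Folded: A, E
Pot levels (distinct totals of non-folded players): 42, 44, 148
Layer 1-42: 42 each from A, B, C, D, F = 42*5 = 210 chips; eligible B, C, D, F
Layer 43-44: 2 each from A, B, C, F = 2*4 = 8 chips; eligible B, C, F
Layer 45-148: A 12 + C 104 + F 104 = 220 chips; eligible C, F

Pot 1: 210 chips, eligible: B, C, D, F
Pot 2: 8 chips, eligible: B, C, F
Pot 3: 220 chips, eligible: C, F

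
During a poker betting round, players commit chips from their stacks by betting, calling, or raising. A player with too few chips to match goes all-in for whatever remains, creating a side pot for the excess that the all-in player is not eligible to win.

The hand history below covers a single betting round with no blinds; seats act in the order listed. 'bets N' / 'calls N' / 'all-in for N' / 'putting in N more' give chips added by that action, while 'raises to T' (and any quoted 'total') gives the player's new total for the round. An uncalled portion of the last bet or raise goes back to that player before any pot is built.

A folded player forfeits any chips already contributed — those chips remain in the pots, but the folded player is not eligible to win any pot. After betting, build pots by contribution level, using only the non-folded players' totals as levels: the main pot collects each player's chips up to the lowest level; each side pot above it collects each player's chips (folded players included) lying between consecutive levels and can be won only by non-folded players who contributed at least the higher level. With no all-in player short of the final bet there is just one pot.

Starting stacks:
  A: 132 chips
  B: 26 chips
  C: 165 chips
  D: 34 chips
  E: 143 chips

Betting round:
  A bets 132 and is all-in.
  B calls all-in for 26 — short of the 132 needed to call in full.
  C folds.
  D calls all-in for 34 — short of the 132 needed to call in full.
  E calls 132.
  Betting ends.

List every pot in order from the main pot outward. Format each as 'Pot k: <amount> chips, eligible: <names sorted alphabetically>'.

Pot 1: 104 chips, eligible: A, B, D, E
Pot 2: 24 chips, eligible: A, D, E
Pot 3: 196 chips, eligible: A, E

Derivation:
Contributions: A=132, B=26, D=34, E=132
Folded: C
Pot levels (distinct totals of non-folded players): 26, 34, 132
Layer 1-26: 26 each from A, B, D, E = 26*4 = 104 chips; eligible A, B, D, E
Layer 27-34: 8 each from A, D, E = 8*3 = 24 chips; eligible A, D, E
Layer 35-132: 98 each from A, E = 98*2 = 196 chips; eligible A, E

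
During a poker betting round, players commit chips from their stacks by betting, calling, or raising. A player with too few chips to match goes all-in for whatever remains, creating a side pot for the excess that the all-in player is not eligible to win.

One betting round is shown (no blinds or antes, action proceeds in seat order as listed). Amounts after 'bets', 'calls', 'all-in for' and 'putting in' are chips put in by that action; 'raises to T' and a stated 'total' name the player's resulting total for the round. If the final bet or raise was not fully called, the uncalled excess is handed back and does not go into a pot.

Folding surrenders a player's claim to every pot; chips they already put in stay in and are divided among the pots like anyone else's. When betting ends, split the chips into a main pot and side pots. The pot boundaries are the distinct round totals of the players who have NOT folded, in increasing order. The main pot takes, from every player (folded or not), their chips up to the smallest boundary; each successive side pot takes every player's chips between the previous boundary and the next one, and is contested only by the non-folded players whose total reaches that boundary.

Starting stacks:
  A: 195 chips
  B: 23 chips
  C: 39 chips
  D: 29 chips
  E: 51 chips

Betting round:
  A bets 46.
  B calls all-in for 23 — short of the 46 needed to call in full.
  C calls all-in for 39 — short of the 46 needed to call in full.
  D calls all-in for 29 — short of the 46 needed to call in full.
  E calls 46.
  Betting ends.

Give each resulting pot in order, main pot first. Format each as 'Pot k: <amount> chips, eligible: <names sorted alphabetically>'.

Pot 1: 115 chips, eligible: A, B, C, D, E
Pot 2: 24 chips, eligible: A, C, D, E
Pot 3: 30 chips, eligible: A, C, E
Pot 4: 14 chips, eligible: A, E

Derivation:
Contributions: A=46, B=23, C=39, D=29, E=46
Pot levels (distinct totals of non-folded players): 23, 29, 39, 46
Layer 1-23: 23 each from A, B, C, D, E = 23*5 = 115 chips; eligible A, B, C, D, E
Layer 24-29: 6 each from A, C, D, E = 6*4 = 24 chips; eligible A, C, D, E
Layer 30-39: 10 each from A, C, E = 10*3 = 30 chips; eligible A, C, E
Layer 40-46: 7 each from A, E = 7*2 = 14 chips; eligible A, E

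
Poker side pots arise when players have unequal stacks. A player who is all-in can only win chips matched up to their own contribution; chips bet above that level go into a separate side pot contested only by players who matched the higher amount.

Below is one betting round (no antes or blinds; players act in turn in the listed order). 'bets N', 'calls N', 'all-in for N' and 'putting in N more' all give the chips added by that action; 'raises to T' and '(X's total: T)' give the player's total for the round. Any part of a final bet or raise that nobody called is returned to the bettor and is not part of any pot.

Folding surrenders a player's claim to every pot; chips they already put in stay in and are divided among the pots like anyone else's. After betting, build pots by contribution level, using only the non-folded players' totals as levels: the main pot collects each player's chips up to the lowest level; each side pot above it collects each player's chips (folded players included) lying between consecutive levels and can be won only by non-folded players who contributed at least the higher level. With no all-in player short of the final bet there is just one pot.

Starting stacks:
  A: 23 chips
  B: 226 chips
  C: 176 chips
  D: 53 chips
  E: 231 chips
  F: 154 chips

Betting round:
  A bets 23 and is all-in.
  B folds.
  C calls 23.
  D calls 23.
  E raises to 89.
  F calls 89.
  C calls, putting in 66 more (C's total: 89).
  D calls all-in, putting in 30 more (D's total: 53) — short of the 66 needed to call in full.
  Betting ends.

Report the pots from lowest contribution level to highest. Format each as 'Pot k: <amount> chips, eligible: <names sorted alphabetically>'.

Contributions: A=23, C=89, D=53, E=89, F=89
Folded: B
Pot levels (distinct totals of non-folded players): 23, 53, 89
Layer 1-23: 23 each from A, C, D, E, F = 23*5 = 115 chips; eligible A, C, D, E, F
Layer 24-53: 30 each from C, D, E, F = 30*4 = 120 chips; eligible C, D, E, F
Layer 54-89: 36 each from C, E, F = 36*3 = 108 chips; eligible C, E, F

Pot 1: 115 chips, eligible: A, C, D, E, F
Pot 2: 120 chips, eligible: C, D, E, F
Pot 3: 108 chips, eligible: C, E, F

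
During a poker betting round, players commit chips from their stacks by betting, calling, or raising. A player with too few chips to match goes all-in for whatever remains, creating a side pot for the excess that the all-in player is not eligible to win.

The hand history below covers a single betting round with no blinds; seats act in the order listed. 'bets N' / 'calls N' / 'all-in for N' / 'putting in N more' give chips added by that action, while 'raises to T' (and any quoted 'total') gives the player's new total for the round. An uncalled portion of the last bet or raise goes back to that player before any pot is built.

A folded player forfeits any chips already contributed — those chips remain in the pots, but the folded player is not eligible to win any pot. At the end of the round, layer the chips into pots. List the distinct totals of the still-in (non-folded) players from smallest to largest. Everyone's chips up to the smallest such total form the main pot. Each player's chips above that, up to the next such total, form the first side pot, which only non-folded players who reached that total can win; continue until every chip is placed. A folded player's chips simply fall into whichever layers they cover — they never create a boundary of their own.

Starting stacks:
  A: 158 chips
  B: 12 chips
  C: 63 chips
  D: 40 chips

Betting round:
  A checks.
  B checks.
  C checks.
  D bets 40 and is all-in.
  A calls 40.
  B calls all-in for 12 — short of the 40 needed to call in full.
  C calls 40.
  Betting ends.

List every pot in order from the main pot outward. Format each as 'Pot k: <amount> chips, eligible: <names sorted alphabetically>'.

Contributions: A=40, B=12, C=40, D=40
Pot levels (distinct totals of non-folded players): 12, 40
Layer 1-12: 12 each from A, B, C, D = 12*4 = 48 chips; eligible A, B, C, D
Layer 13-40: 28 each from A, C, D = 28*3 = 84 chips; eligible A, C, D

Pot 1: 48 chips, eligible: A, B, C, D
Pot 2: 84 chips, eligible: A, C, D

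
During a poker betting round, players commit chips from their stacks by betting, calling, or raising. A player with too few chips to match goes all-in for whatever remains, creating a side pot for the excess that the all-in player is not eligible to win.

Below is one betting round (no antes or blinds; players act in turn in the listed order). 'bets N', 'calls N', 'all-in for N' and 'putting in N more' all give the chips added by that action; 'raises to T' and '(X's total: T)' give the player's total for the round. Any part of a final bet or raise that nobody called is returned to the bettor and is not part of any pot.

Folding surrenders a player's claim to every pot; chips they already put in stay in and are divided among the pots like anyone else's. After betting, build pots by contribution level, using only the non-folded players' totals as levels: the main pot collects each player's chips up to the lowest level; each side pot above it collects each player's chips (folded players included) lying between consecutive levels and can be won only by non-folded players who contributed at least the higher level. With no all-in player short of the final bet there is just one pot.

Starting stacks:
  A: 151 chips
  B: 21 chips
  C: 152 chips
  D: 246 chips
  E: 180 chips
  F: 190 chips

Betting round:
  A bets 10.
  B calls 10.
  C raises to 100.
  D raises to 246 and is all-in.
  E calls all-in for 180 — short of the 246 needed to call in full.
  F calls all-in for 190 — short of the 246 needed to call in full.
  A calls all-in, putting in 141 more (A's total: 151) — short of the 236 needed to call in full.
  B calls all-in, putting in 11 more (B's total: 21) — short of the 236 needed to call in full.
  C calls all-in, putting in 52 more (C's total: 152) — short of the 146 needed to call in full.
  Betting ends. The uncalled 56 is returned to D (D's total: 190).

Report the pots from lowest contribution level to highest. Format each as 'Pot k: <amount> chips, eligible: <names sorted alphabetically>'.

Contributions (after 56 returned to D): A=151, B=21, C=152, D=190, E=180, F=190
Pot levels (distinct totals of non-folded players): 21, 151, 152, 180, 190
Layer 1-21: 21 each from A, B, C, D, E, F = 21*6 = 126 chips; eligible A, B, C, D, E, F
Layer 22-151: 130 each from A, C, D, E, F = 130*5 = 650 chips; eligible A, C, D, E, F
Layer 152-152: 1 each from C, D, E, F = 1*4 = 4 chips; eligible C, D, E, F
Layer 153-180: 28 each from D, E, F = 28*3 = 84 chips; eligible D, E, F
Layer 181-190: 10 each from D, F = 10*2 = 20 chips; eligible D, F

Pot 1: 126 chips, eligible: A, B, C, D, E, F
Pot 2: 650 chips, eligible: A, C, D, E, F
Pot 3: 4 chips, eligible: C, D, E, F
Pot 4: 84 chips, eligible: D, E, F
Pot 5: 20 chips, eligible: D, F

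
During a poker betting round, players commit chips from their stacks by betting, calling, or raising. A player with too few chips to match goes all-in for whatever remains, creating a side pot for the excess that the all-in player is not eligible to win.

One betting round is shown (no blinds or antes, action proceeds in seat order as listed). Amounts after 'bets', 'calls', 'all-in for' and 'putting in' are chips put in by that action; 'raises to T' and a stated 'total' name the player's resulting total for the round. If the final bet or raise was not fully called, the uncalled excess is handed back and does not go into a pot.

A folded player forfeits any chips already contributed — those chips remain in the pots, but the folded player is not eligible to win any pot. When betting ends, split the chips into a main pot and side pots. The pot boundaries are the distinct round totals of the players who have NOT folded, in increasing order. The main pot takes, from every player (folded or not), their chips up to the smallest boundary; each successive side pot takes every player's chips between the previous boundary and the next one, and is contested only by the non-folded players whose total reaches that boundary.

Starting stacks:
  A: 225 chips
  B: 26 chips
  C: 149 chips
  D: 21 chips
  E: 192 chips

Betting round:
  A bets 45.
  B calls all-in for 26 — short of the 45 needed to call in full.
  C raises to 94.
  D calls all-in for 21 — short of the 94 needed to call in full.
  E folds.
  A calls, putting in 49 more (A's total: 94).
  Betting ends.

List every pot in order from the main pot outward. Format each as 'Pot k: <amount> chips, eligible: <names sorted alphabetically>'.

Contributions: A=94, B=26, C=94, D=21
Folded: E
Pot levels (distinct totals of non-folded players): 21, 26, 94
Layer 1-21: 21 each from A, B, C, D = 21*4 = 84 chips; eligible A, B, C, D
Layer 22-26: 5 each from A, B, C = 5*3 = 15 chips; eligible A, B, C
Layer 27-94: 68 each from A, C = 68*2 = 136 chips; eligible A, C

Pot 1: 84 chips, eligible: A, B, C, D
Pot 2: 15 chips, eligible: A, B, C
Pot 3: 136 chips, eligible: A, C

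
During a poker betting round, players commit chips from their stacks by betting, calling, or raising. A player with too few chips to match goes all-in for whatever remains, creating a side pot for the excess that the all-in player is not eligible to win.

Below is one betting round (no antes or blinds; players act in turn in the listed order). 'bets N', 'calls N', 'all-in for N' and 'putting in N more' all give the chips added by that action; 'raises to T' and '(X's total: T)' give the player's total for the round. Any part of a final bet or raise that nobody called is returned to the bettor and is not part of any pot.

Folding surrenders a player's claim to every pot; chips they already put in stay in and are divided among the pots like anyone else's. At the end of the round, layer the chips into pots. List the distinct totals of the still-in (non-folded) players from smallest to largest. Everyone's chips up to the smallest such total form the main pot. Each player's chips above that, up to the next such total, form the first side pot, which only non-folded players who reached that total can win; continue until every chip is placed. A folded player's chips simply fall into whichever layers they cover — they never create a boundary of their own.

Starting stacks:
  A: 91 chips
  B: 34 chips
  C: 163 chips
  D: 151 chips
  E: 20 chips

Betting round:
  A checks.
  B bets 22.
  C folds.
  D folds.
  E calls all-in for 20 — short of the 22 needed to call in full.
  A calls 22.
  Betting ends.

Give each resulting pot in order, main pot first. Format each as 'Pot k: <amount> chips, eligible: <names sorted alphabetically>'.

Contributions: A=22, B=22, E=20
Folded: C, D
Pot levels (distinct totals of non-folded players): 20, 22
Layer 1-20: 20 each from A, B, E = 20*3 = 60 chips; eligible A, B, E
Layer 21-22: 2 each from A, B = 2*2 = 4 chips; eligible A, B

Pot 1: 60 chips, eligible: A, B, E
Pot 2: 4 chips, eligible: A, B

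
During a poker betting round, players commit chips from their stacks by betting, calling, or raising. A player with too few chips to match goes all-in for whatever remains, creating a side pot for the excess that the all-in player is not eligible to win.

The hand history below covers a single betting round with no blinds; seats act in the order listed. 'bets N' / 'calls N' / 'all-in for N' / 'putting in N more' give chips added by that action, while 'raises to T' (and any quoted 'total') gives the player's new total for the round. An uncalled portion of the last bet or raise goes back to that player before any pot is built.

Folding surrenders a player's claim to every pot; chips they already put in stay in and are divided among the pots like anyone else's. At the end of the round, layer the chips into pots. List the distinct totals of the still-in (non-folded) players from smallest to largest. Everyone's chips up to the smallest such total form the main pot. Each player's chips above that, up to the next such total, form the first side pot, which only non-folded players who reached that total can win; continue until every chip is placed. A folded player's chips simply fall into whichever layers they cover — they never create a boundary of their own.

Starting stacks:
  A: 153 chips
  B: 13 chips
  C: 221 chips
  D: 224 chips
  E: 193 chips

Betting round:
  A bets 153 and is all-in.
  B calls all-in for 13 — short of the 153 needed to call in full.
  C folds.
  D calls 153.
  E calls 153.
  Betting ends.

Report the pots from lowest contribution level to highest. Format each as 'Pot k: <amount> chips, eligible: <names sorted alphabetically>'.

Contributions: A=153, B=13, D=153, E=153
Folded: C
Pot levels (distinct totals of non-folded players): 13, 153
Layer 1-13: 13 each from A, B, D, E = 13*4 = 52 chips; eligible A, B, D, E
Layer 14-153: 140 each from A, D, E = 140*3 = 420 chips; eligible A, D, E

Pot 1: 52 chips, eligible: A, B, D, E
Pot 2: 420 chips, eligible: A, D, E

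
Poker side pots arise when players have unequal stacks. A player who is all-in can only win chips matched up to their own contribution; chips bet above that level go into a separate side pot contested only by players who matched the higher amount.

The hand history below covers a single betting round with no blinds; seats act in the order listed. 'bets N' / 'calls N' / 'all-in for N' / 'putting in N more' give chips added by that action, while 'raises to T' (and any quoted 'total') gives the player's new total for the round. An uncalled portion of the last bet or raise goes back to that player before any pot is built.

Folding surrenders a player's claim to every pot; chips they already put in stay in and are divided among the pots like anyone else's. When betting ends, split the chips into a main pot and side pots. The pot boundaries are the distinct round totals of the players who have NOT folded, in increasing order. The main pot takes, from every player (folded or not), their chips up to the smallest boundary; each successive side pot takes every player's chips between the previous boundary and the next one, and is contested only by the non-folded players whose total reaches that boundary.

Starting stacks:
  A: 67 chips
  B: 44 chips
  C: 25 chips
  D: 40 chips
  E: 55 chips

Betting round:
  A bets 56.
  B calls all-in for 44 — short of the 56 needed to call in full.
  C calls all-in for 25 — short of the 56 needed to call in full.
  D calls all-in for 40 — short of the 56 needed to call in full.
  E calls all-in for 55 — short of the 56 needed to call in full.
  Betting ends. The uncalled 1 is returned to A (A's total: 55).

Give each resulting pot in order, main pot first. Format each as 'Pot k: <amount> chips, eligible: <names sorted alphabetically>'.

Pot 1: 125 chips, eligible: A, B, C, D, E
Pot 2: 60 chips, eligible: A, B, D, E
Pot 3: 12 chips, eligible: A, B, E
Pot 4: 22 chips, eligible: A, E

Derivation:
Contributions (after 1 returned to A): A=55, B=44, C=25, D=40, E=55
Pot levels (distinct totals of non-folded players): 25, 40, 44, 55
Layer 1-25: 25 each from A, B, C, D, E = 25*5 = 125 chips; eligible A, B, C, D, E
Layer 26-40: 15 each from A, B, D, E = 15*4 = 60 chips; eligible A, B, D, E
Layer 41-44: 4 each from A, B, E = 4*3 = 12 chips; eligible A, B, E
Layer 45-55: 11 each from A, E = 11*2 = 22 chips; eligible A, E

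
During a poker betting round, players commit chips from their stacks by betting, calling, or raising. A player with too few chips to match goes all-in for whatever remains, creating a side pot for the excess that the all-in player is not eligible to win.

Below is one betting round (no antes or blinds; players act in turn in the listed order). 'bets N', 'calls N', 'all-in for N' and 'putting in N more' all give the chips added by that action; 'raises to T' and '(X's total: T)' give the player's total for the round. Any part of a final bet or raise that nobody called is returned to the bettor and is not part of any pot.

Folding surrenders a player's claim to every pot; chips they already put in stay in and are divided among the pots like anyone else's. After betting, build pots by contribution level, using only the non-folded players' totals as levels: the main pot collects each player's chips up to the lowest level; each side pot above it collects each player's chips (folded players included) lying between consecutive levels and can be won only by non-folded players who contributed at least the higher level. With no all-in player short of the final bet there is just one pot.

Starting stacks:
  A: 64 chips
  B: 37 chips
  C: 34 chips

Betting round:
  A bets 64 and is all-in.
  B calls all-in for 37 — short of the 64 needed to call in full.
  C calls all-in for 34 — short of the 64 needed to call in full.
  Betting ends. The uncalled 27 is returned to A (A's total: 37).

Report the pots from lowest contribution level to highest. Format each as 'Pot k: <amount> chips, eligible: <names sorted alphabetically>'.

Contributions (after 27 returned to A): A=37, B=37, C=34
Pot levels (distinct totals of non-folded players): 34, 37
Layer 1-34: 34 each from A, B, C = 34*3 = 102 chips; eligible A, B, C
Layer 35-37: 3 each from A, B = 3*2 = 6 chips; eligible A, B

Pot 1: 102 chips, eligible: A, B, C
Pot 2: 6 chips, eligible: A, B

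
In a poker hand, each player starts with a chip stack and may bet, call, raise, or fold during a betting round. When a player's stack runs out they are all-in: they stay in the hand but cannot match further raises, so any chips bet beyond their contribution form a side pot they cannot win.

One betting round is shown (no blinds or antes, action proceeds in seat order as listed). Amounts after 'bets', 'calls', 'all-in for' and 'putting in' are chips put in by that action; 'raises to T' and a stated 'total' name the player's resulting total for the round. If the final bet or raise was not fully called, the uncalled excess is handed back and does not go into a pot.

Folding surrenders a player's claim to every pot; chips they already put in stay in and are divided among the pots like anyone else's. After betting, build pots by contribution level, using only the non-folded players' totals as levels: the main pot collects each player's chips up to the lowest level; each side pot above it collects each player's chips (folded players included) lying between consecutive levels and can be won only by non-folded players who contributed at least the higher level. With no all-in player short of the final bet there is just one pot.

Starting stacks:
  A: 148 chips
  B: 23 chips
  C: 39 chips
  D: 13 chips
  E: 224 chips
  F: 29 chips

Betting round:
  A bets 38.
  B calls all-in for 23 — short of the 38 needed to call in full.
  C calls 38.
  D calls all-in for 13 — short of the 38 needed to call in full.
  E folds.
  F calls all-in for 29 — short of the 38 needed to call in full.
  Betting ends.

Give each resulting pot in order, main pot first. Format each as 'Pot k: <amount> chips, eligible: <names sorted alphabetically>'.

Contributions: A=38, B=23, C=38, D=13, F=29
Folded: E
Pot levels (distinct totals of non-folded players): 13, 23, 29, 38
Layer 1-13: 13 each from A, B, C, D, F = 13*5 = 65 chips; eligible A, B, C, D, F
Layer 14-23: 10 each from A, B, C, F = 10*4 = 40 chips; eligible A, B, C, F
Layer 24-29: 6 each from A, C, F = 6*3 = 18 chips; eligible A, C, F
Layer 30-38: 9 each from A, C = 9*2 = 18 chips; eligible A, C

Pot 1: 65 chips, eligible: A, B, C, D, F
Pot 2: 40 chips, eligible: A, B, C, F
Pot 3: 18 chips, eligible: A, C, F
Pot 4: 18 chips, eligible: A, C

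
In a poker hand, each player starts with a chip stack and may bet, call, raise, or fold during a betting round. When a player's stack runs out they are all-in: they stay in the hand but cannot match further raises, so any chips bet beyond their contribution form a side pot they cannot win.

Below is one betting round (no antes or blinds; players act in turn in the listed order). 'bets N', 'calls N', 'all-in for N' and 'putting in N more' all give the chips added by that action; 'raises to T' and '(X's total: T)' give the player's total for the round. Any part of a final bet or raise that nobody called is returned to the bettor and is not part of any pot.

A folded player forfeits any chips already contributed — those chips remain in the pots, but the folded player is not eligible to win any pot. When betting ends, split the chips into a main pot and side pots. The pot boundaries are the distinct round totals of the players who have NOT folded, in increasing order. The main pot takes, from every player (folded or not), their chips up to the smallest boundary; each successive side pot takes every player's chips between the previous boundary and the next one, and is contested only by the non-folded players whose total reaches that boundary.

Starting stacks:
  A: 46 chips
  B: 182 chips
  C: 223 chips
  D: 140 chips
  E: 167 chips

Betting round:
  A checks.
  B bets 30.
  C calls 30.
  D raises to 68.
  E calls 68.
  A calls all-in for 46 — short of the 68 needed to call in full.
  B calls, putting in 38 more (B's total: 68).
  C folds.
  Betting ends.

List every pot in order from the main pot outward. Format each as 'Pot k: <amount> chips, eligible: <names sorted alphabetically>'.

Pot 1: 214 chips, eligible: A, B, D, E
Pot 2: 66 chips, eligible: B, D, E

Derivation:
Contributions: A=46, B=68, C=30, D=68, E=68
Folded: C
Pot levels (distinct totals of non-folded players): 46, 68
Layer 1-46: A 46 + B 46 + C 30 + D 46 + E 46 = 214 chips; eligible A, B, D, E
Layer 47-68: 22 each from B, D, E = 22*3 = 66 chips; eligible B, D, E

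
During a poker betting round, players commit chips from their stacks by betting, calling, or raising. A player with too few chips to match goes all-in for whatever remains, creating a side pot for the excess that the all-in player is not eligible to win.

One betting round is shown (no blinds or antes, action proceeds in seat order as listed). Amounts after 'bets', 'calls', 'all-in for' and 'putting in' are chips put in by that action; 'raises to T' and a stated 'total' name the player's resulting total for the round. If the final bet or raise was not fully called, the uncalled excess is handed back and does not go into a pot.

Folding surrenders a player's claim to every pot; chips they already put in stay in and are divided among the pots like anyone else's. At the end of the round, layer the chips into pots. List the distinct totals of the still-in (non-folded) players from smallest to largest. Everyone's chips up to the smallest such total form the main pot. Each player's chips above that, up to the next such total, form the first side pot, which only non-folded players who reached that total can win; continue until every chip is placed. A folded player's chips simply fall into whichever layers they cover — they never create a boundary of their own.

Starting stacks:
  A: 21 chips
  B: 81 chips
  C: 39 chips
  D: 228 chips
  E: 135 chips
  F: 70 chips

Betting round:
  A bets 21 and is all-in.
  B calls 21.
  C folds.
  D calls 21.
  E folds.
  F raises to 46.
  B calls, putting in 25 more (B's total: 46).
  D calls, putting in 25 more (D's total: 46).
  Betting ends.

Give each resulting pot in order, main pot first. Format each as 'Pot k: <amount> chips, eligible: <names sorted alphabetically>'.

Contributions: A=21, B=46, D=46, F=46
Folded: C, E
Pot levels (distinct totals of non-folded players): 21, 46
Layer 1-21: 21 each from A, B, D, F = 21*4 = 84 chips; eligible A, B, D, F
Layer 22-46: 25 each from B, D, F = 25*3 = 75 chips; eligible B, D, F

Pot 1: 84 chips, eligible: A, B, D, F
Pot 2: 75 chips, eligible: B, D, F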